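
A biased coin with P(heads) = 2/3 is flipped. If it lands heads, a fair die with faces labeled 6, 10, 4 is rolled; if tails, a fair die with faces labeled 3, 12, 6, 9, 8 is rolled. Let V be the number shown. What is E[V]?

E[V | heads] = (6+10+4)/3 = 20/3.
E[V | tails] = (3+12+6+9+8)/5 = 38/5.
E[V] = (2/3)·(20/3) + (1/3)·(38/5) = 314/45.

314/45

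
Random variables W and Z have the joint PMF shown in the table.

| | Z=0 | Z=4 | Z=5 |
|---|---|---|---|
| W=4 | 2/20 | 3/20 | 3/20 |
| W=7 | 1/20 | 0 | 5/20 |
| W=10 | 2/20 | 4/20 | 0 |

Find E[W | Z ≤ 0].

P(Z ≤ 0) = 1/4.
Σ W·P over the event = 4·(2/20) + 7·(1/20) + 10·(2/20) = 7/4.
E[W | Z ≤ 0] = (7/4) / (1/4) = 7.

7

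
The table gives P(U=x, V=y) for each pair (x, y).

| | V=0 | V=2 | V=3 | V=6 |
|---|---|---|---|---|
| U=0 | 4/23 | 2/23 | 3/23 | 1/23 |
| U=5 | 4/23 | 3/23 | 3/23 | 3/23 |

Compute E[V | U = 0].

P(U = 0) = 10/23.
Σ V·P over the event = 0·(4/23) + 2·(2/23) + 3·(3/23) + 6·(1/23) = 19/23.
E[V | U = 0] = (19/23) / (10/23) = 19/10.

19/10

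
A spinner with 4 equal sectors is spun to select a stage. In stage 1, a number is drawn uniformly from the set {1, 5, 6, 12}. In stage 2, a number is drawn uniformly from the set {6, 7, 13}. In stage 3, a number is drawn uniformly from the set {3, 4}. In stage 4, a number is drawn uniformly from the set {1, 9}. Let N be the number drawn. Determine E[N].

139/24

E[N | stage 1] = (1+5+6+12)/4 = 6.
E[N | stage 2] = (6+7+13)/3 = 26/3.
E[N | stage 3] = (3+4)/2 = 7/2.
E[N | stage 4] = (1+9)/2 = 5.
By the law of total expectation,
E[N] = (1/4)·(6) + (1/4)·(26/3) + (1/4)·(7/2) + (1/4)·(5) = 139/24.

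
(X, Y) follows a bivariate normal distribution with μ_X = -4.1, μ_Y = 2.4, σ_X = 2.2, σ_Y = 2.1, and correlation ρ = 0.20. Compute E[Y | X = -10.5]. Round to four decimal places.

E[Y | X=x] = μ_Y + ρ(σ_Y/σ_X)(x − μ_X) for jointly normal variables.
E[Y | X=-10.5] = 2.4 + (0.20)·(2.1/2.2)·(-10.5 − (-4.1)) = 2.4 + (0.19091)·(-6.4) = 1.1782.

1.1782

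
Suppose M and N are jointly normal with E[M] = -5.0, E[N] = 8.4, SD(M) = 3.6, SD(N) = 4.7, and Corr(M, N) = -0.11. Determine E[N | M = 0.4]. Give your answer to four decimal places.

E[N | M=x] = μ_N + ρ(σ_N/σ_M)(x − μ_M) for jointly normal variables.
E[N | M=0.4] = 8.4 + (-0.11)·(4.7/3.6)·(0.4 − (-5.0)) = 8.4 + (-0.14361)·(5.4) = 7.6245.

7.6245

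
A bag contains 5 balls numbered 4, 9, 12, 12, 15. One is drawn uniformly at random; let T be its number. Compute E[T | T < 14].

37/4

P(T < 14) = 4/5.
Σ over the event: 4·1/5 + 9·1/5 + 12·2/5 = 37/5.
E[T | T < 14] = (37/5) / (4/5) = 37/4.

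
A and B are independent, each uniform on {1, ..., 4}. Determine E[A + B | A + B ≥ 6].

P(A + B ≥ 6) = 3/8.
Summing (A+B)·P(x,y) over outcomes with A + B ≥ 6 gives 5/2.
E[A + B | A + B ≥ 6] = (5/2) / (3/8) = 20/3.

20/3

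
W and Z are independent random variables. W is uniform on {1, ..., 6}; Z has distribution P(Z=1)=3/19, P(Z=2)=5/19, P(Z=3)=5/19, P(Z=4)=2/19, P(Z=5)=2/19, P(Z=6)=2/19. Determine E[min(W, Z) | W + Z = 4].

18/13

P(W + Z = 4) = 13/114.
Summing min(W,Z)·P(x,y) over outcomes with W + Z = 4 gives 3/19.
E[min(W, Z) | W + Z = 4] = (3/19) / (13/114) = 18/13.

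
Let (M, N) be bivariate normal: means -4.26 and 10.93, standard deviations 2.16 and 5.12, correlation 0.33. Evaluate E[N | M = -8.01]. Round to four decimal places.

7.9967

E[N | M=x] = μ_N + ρ(σ_N/σ_M)(x − μ_M) for jointly normal variables.
E[N | M=-8.01] = 10.93 + (0.33)·(5.12/2.16)·(-8.01 − (-4.26)) = 10.93 + (0.78222)·(-3.75) = 7.9967.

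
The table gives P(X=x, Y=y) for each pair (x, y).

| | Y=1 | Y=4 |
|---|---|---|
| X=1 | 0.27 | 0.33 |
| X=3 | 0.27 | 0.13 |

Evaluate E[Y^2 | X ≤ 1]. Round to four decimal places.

9.2500

P(X ≤ 1) = 0.60.
Σ Y^2·P over the event = 1·(0.27) + 16·(0.33) = 5.55.
E[Y^2 | X ≤ 1] = (5.55) / (0.60) = 9.2500.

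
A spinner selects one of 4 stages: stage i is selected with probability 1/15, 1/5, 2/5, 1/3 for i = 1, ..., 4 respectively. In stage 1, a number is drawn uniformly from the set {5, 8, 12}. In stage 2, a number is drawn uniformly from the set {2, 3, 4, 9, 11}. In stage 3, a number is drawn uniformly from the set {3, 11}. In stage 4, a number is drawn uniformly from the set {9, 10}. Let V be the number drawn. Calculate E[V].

E[V | stage 1] = (5+8+12)/3 = 25/3.
E[V | stage 2] = (2+3+4+9+11)/5 = 29/5.
E[V | stage 3] = (3+11)/2 = 7.
E[V | stage 4] = (9+10)/2 = 19/2.
E[V] = (1/15)·(25/3) + (1/5)·(29/5) + (2/5)·(7) + (1/3)·(19/2) = 3457/450.

3457/450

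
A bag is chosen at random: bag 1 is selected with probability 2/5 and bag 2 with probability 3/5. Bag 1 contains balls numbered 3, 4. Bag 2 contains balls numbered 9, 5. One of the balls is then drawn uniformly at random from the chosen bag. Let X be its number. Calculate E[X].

28/5

E[X | bag 1] = (3+4)/2 = 7/2.
E[X | bag 2] = (9+5)/2 = 7.
By the law of total expectation,
E[X] = (2/5)·(7/2) + (3/5)·(7) = 28/5.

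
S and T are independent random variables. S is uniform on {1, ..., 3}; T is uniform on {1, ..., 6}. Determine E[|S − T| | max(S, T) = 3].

6/5

P(max(S, T) = 3) = 5/18.
Summing |S−T|·P(x,y) over outcomes with max(S, T) = 3 gives 1/3.
E[|S − T| | max(S, T) = 3] = (1/3) / (5/18) = 6/5.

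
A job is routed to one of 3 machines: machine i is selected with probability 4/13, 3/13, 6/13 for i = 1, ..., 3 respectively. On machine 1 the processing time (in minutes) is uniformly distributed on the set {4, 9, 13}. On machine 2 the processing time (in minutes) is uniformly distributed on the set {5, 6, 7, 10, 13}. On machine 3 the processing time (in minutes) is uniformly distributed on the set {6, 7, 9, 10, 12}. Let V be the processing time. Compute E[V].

E[V | machine 1] = (4+9+13)/3 = 26/3.
E[V | machine 2] = (5+6+7+10+13)/5 = 41/5.
E[V | machine 3] = (6+7+9+10+12)/5 = 44/5.
E[V] = (4/13)·(26/3) + (3/13)·(41/5) + (6/13)·(44/5) = 1681/195.

1681/195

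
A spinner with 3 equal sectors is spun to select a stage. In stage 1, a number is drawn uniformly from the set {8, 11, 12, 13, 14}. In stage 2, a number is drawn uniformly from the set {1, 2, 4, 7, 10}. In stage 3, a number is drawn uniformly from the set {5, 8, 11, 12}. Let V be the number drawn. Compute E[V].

E[V | stage 1] = (8+11+12+13+14)/5 = 58/5.
E[V | stage 2] = (1+2+4+7+10)/5 = 24/5.
E[V | stage 3] = (5+8+11+12)/4 = 9.
E[V] = (1/3)·(58/5) + (1/3)·(24/5) + (1/3)·(9) = 127/15.

127/15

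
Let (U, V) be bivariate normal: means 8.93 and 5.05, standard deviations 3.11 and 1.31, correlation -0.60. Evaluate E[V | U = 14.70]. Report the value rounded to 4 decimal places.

3.5917

E[V | U=x] = μ_V + ρ(σ_V/σ_U)(x − μ_U) for jointly normal variables.
E[V | U=14.70] = 5.05 + (-0.60)·(1.31/3.11)·(14.70 − (8.93)) = 5.05 + (-0.25273)·(5.77) = 3.5917.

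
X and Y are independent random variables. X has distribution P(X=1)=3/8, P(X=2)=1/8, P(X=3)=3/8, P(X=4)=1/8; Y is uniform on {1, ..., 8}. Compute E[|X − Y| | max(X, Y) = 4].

20/11

P(max(X, Y) = 4) = 11/64.
Summing |X−Y|·P(x,y) over outcomes with max(X, Y) = 4 gives 5/16.
E[|X − Y| | max(X, Y) = 4] = (5/16) / (11/64) = 20/11.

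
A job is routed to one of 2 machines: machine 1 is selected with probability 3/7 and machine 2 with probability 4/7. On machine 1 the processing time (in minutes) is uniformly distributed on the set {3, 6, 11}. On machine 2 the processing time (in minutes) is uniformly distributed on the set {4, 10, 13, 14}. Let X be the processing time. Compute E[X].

E[X | machine 1] = (3+6+11)/3 = 20/3.
E[X | machine 2] = (4+10+13+14)/4 = 41/4.
By the law of total expectation,
E[X] = (3/7)·(20/3) + (4/7)·(41/4) = 61/7.

61/7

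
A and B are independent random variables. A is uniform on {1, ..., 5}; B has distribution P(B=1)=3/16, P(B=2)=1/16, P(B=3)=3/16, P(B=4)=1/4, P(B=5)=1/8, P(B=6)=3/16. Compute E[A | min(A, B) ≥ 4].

P(min(A, B) ≥ 4) = 9/40.
Summing A·P(x,y) over outcomes with min(A, B) ≥ 4 gives 81/80.
E[A | min(A, B) ≥ 4] = (81/80) / (9/40) = 9/2.

9/2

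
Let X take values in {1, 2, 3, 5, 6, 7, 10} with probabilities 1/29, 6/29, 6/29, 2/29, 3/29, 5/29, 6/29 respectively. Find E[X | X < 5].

31/13

P(X < 5) = 13/29.
Σ over the event: 1·1/29 + 2·6/29 + 3·6/29 = 31/29.
E[X | X < 5] = (31/29) / (13/29) = 31/13.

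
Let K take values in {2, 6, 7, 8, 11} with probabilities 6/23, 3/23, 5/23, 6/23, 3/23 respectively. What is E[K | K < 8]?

65/14

P(K < 8) = 14/23.
Σ over the event: 2·6/23 + 6·3/23 + 7·5/23 = 65/23.
E[K | K < 8] = (65/23) / (14/23) = 65/14.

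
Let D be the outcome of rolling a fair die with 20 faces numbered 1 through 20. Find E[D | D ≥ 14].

Given D ≥ 14, D is equally likely to be any of {14, 15, 16, 17, 18, 19, 20}.
E[D | D ≥ 14] = (14 + 15 + 16 + 17 + 18 + 19 + 20) / 7 = 17.

17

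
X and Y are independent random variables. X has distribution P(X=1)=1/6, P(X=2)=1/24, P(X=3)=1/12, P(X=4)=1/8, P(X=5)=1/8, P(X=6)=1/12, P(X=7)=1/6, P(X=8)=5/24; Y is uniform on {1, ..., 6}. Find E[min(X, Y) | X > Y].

P(X > Y) = 5/8.
Summing min(X,Y)·P(x,y) over outcomes with X > Y gives 137/72.
E[min(X, Y) | X > Y] = (137/72) / (5/8) = 137/45.

137/45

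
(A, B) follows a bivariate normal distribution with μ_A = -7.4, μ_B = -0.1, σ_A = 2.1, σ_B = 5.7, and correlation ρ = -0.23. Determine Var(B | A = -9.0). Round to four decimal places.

Var(B | A=x) = (1 − ρ²)·σ_B².
Var(B | A=-9.0) = (5.7)²·(1 − (-0.23)²) = 32.49·0.9471 = 30.7713.

30.7713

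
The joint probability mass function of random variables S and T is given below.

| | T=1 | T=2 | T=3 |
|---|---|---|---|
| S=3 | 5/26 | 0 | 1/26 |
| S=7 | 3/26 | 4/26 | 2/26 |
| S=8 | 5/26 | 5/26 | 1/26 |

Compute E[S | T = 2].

68/9

P(T = 2) = 9/26.
Σ S·P over the event = 7·(4/26) + 8·(5/26) = 34/13.
E[S | T = 2] = (34/13) / (9/26) = 68/9.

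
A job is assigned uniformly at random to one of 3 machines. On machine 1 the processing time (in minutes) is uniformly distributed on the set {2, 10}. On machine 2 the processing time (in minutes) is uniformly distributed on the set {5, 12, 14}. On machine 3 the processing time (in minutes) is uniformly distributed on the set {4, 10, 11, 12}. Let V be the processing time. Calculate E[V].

E[V | machine 1] = (2+10)/2 = 6.
E[V | machine 2] = (5+12+14)/3 = 31/3.
E[V | machine 3] = (4+10+11+12)/4 = 37/4.
E[V] = (1/3)·(6) + (1/3)·(31/3) + (1/3)·(37/4) = 307/36.

307/36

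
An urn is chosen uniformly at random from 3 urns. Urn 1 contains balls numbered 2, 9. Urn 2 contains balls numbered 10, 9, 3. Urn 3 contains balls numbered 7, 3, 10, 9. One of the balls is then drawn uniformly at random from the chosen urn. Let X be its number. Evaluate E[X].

E[X | urn 1] = (2+9)/2 = 11/2.
E[X | urn 2] = (10+9+3)/3 = 22/3.
E[X | urn 3] = (7+3+10+9)/4 = 29/4.
E[X] = (1/3)·(11/2) + (1/3)·(22/3) + (1/3)·(29/4) = 241/36.

241/36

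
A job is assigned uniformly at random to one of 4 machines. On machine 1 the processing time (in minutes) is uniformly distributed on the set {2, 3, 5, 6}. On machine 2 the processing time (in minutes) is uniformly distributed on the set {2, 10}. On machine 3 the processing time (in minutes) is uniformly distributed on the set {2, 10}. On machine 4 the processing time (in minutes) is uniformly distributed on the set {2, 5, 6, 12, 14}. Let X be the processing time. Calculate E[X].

E[X | machine 1] = (2+3+5+6)/4 = 4.
E[X | machine 2] = (2+10)/2 = 6.
E[X | machine 3] = (2+10)/2 = 6.
E[X | machine 4] = (2+5+6+12+14)/5 = 39/5.
E[X] = (1/4)·(4) + (1/4)·(6) + (1/4)·(6) + (1/4)·(39/5) = 119/20.

119/20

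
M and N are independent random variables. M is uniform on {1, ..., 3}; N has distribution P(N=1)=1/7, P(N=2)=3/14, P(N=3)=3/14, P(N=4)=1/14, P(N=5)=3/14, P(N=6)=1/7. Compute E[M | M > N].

19/7

P(M > N) = 1/6.
Summing M·P(x,y) over outcomes with M > N gives 19/42.
E[M | M > N] = (19/42) / (1/6) = 19/7.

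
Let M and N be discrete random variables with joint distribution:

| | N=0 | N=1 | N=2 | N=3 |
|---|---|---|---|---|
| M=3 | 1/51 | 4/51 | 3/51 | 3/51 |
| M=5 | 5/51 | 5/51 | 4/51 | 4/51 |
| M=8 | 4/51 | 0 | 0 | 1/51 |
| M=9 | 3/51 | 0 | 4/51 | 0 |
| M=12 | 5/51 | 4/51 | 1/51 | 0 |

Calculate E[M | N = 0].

P(N = 0) = 6/17.
Summing M·P(M=x,N=y) over the conditioning event gives 49/17.
E[M | N = 0] = (49/17) / (6/17) = 49/6.

49/6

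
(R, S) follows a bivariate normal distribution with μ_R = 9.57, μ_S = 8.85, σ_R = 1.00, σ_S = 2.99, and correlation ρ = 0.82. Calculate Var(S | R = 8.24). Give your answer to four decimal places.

2.9288

Var(S | R=x) = (1 − ρ²)·σ_S².
Var(S | R=8.24) = (2.99)²·(1 − (0.82)²) = 8.9401·0.3276 = 2.9288.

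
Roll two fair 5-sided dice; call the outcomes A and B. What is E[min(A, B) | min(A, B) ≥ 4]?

P(min(A, B) ≥ 4) = 4/25.
Summing min(A,B)·P(x,y) over outcomes with min(A, B) ≥ 4 gives 17/25.
E[min(A, B) | min(A, B) ≥ 4] = (17/25) / (4/25) = 17/4.

17/4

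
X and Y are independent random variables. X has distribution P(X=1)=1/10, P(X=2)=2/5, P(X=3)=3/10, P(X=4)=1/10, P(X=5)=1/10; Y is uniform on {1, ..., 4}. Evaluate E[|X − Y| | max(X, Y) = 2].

5/9

P(max(X, Y) = 2) = 9/40.
Summing |X−Y|·P(x,y) over outcomes with max(X, Y) = 2 gives 1/8.
E[|X − Y| | max(X, Y) = 2] = (1/8) / (9/40) = 5/9.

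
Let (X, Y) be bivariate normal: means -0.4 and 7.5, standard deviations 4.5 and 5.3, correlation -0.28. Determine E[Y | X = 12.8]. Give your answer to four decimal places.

The regression of Y on X has slope ρ·σ_Y/σ_X and passes through (μ_X, μ_Y).
E[Y | X=12.8] = 7.5 + (-0.28)·(5.3/4.5)·(12.8 − (-0.4)) = 7.5 + (-0.32978)·(13.2) = 3.1469.

3.1469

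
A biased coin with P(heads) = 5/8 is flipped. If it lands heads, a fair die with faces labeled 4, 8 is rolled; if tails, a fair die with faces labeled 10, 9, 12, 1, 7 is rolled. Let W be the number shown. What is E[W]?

267/40

E[W | heads] = (4+8)/2 = 6.
E[W | tails] = (10+9+12+1+7)/5 = 39/5.
By the law of total expectation,
E[W] = (5/8)·(6) + (3/8)·(39/5) = 267/40.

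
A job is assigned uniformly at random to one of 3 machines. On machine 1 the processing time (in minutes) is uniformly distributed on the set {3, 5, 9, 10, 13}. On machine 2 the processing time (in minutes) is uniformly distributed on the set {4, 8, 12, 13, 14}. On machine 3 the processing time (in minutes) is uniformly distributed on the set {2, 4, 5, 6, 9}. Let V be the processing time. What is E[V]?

E[V | machine 1] = (3+5+9+10+13)/5 = 8.
E[V | machine 2] = (4+8+12+13+14)/5 = 51/5.
E[V | machine 3] = (2+4+5+6+9)/5 = 26/5.
E[V] = (1/3)·(8) + (1/3)·(51/5) + (1/3)·(26/5) = 39/5.

39/5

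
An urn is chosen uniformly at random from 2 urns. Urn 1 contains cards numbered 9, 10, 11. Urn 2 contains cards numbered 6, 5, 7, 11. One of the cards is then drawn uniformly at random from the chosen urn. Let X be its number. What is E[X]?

69/8

E[X | urn 1] = (9+10+11)/3 = 10.
E[X | urn 2] = (6+5+7+11)/4 = 29/4.
E[X] = (1/2)·(10) + (1/2)·(29/4) = 69/8.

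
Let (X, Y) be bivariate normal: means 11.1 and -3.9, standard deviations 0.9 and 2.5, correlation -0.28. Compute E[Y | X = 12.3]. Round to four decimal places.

The regression of Y on X has slope ρ·σ_Y/σ_X and passes through (μ_X, μ_Y).
E[Y | X=12.3] = -3.9 + (-0.28)·(2.5/0.9)·(12.3 − (11.1)) = -3.9 + (-0.77778)·(1.2) = -4.8333.

-4.8333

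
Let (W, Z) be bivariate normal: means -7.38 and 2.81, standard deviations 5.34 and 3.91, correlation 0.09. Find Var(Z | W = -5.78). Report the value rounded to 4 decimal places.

Var(Z | W=x) = (1 − ρ²)·σ_Z².
Var(Z | W=-5.78) = (3.91)²·(1 − (0.09)²) = 15.2881·0.9919 = 15.1643.

15.1643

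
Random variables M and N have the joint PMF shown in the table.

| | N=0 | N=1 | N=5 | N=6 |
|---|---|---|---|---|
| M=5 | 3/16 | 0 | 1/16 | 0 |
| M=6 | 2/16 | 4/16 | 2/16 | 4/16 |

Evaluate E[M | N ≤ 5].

17/3

P(N ≤ 5) = 3/4.
Σ M·P over the event = 5·(3/16) + 5·(1/16) + 6·(2/16) + 6·(4/16) + 6·(2/16) = 17/4.
E[M | N ≤ 5] = (17/4) / (3/4) = 17/3.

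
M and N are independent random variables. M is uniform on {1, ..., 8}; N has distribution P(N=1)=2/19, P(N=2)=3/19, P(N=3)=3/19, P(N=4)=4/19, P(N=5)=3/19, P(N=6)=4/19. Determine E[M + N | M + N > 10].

433/36

P(M + N > 10) = 9/38.
Summing (M+N)·P(x,y) over outcomes with M + N > 10 gives 433/152.
E[M + N | M + N > 10] = (433/152) / (9/38) = 433/36.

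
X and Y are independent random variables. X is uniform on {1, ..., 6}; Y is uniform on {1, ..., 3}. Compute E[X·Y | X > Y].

101/12

P(X > Y) = 2/3.
Summing XY·P(x,y) over outcomes with X > Y gives 101/18.
E[X·Y | X > Y] = (101/18) / (2/3) = 101/12.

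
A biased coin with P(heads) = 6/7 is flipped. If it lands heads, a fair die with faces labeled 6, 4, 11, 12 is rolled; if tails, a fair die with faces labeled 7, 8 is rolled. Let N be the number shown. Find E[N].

57/7

E[N | heads] = (6+4+11+12)/4 = 33/4.
E[N | tails] = (7+8)/2 = 15/2.
By the law of total expectation,
E[N] = (6/7)·(33/4) + (1/7)·(15/2) = 57/7.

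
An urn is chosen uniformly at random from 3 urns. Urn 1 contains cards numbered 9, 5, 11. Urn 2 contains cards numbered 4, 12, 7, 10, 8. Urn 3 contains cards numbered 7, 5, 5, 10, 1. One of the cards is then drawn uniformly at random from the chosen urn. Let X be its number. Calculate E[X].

E[X | urn 1] = (9+5+11)/3 = 25/3.
E[X | urn 2] = (4+12+7+10+8)/5 = 41/5.
E[X | urn 3] = (7+5+5+10+1)/5 = 28/5.
E[X] = (1/3)·(25/3) + (1/3)·(41/5) + (1/3)·(28/5) = 332/45.

332/45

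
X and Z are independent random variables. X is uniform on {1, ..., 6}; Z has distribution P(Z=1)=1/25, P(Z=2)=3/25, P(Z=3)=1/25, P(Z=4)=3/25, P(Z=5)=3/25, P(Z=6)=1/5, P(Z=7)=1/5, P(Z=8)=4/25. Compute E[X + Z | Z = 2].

11/2

P(Z = 2) = 3/25.
Summing (X+Z)·P(x,y) over outcomes with Z = 2 gives 33/50.
E[X + Z | Z = 2] = (33/50) / (3/25) = 11/2.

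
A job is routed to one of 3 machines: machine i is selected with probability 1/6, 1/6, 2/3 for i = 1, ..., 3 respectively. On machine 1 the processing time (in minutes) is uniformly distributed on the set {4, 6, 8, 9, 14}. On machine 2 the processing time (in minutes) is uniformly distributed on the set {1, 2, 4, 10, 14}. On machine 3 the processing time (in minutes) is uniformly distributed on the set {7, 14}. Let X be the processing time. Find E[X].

E[X | machine 1] = (4+6+8+9+14)/5 = 41/5.
E[X | machine 2] = (1+2+4+10+14)/5 = 31/5.
E[X | machine 3] = (7+14)/2 = 21/2.
By the law of total expectation,
E[X] = (1/6)·(41/5) + (1/6)·(31/5) + (2/3)·(21/2) = 47/5.

47/5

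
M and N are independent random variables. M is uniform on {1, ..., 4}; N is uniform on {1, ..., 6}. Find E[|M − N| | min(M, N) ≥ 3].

Outcomes with min(M, N) ≥ 3: (3,3), (3,4), (3,5), (3,6), (4,3), (4,4), (4,5), (4,6), each with probability 1/24.
E[|M − N| | min(M, N) ≥ 3] = (0 + 1 + 2 + 3 + 1 + 0 + 1 + 2) / 8 = 5/4.

5/4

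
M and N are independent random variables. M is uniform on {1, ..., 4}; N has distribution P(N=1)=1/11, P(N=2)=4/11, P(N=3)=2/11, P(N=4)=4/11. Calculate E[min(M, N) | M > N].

P(M > N) = 13/44.
Summing min(M,N)·P(x,y) over outcomes with M > N gives 25/44.
E[min(M, N) | M > N] = (25/44) / (13/44) = 25/13.

25/13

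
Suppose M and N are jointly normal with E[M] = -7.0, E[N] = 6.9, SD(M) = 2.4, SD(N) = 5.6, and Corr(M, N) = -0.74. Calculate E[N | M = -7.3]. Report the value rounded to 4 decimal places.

7.4180

The regression of N on M has slope ρ·σ_N/σ_M and passes through (μ_M, μ_N).
E[N | M=-7.3] = 6.9 + (-0.74)·(5.6/2.4)·(-7.3 − (-7.0)) = 6.9 + (-1.7267)·(-0.3) = 7.4180.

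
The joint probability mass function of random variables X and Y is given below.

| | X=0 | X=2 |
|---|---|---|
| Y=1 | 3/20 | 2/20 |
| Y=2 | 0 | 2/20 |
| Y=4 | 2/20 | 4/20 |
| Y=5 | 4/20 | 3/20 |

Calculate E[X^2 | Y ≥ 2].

12/5

P(Y ≥ 2) = 3/4.
Summing X^2·P(X=x,Y=y) over the conditioning event gives 9/5.
E[X^2 | Y ≥ 2] = (9/5) / (3/4) = 12/5.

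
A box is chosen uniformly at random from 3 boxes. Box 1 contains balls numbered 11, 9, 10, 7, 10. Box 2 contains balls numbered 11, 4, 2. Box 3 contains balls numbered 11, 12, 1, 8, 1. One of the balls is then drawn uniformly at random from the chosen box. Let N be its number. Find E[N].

E[N | box 1] = (11+9+10+7+10)/5 = 47/5.
E[N | box 2] = (11+4+2)/3 = 17/3.
E[N | box 3] = (11+12+1+8+1)/5 = 33/5.
By the law of total expectation,
E[N] = (1/3)·(47/5) + (1/3)·(17/3) + (1/3)·(33/5) = 65/9.

65/9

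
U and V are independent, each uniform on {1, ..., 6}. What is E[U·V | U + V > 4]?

71/5

P(U + V > 4) = 5/6.
Summing UV·P(x,y) over outcomes with U + V > 4 gives 71/6.
E[U·V | U + V > 4] = (71/6) / (5/6) = 71/5.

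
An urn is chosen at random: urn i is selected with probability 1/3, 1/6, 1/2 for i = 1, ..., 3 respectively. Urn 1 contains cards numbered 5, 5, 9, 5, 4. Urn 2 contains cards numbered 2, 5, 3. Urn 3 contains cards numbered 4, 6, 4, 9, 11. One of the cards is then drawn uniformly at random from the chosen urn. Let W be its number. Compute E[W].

E[W | urn 1] = (5+5+9+5+4)/5 = 28/5.
E[W | urn 2] = (2+5+3)/3 = 10/3.
E[W | urn 3] = (4+6+4+9+11)/5 = 34/5.
By the law of total expectation,
E[W] = (1/3)·(28/5) + (1/6)·(10/3) + (1/2)·(34/5) = 262/45.

262/45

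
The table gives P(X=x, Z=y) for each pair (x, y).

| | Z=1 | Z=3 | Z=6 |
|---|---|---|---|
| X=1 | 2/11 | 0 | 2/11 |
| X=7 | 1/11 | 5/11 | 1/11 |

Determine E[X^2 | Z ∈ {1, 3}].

37

P(Z ∈ {1, 3}) = 8/11.
Σ X^2·P over the event = 1·(2/11) + 49·(1/11) + 49·(5/11) = 296/11.
E[X^2 | Z ∈ {1, 3}] = (296/11) / (8/11) = 37.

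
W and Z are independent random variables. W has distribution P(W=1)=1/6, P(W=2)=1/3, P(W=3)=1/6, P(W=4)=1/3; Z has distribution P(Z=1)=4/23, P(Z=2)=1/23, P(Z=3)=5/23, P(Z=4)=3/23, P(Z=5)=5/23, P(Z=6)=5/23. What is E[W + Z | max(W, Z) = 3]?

121/25

P(max(W, Z) = 3) = 25/138.
Summing (W+Z)·P(x,y) over outcomes with max(W, Z) = 3 gives 121/138.
E[W + Z | max(W, Z) = 3] = (121/138) / (25/138) = 121/25.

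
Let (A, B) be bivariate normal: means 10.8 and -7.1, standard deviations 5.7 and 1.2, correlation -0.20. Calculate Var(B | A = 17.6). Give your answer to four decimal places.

1.3824

Var(B | A=x) = (1 − ρ²)·σ_B².
Var(B | A=17.6) = (1.2)²·(1 − (-0.20)²) = 1.44·0.96 = 1.3824.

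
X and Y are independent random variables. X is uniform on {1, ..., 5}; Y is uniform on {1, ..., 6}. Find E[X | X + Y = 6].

3

Outcomes with X + Y = 6: (1,5), (2,4), (3,3), (4,2), (5,1), each with probability 1/30.
E[X | X + Y = 6] = (1 + 2 + 3 + 4 + 5) / 5 = 3.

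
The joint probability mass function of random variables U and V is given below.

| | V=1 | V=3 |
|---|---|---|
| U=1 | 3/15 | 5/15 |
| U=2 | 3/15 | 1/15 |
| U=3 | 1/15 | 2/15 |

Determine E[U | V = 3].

13/8

P(V = 3) = 8/15.
Σ U·P over the event = 1·(5/15) + 2·(1/15) + 3·(2/15) = 13/15.
E[U | V = 3] = (13/15) / (8/15) = 13/8.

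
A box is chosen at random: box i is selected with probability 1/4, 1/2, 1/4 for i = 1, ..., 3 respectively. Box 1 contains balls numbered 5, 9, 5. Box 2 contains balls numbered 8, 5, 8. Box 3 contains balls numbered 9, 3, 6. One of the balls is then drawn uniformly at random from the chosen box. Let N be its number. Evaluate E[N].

79/12

E[N | box 1] = (5+9+5)/3 = 19/3.
E[N | box 2] = (8+5+8)/3 = 7.
E[N | box 3] = (9+3+6)/3 = 6.
E[N] = (1/4)·(19/3) + (1/2)·(7) + (1/4)·(6) = 79/12.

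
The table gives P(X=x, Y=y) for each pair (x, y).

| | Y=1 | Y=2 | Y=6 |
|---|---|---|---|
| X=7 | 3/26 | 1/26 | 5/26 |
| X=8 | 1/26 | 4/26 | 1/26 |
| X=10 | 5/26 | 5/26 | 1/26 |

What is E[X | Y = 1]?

P(Y = 1) = 9/26.
Σ X·P over the event = 7·(3/26) + 8·(1/26) + 10·(5/26) = 79/26.
E[X | Y = 1] = (79/26) / (9/26) = 79/9.

79/9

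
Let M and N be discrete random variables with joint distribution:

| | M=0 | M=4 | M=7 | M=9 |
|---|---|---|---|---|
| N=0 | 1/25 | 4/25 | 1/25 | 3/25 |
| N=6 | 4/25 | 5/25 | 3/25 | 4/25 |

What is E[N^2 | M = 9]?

144/7

P(M = 9) = 7/25.
Σ N^2·P over the event = 0·(3/25) + 36·(4/25) = 144/25.
E[N^2 | M = 9] = (144/25) / (7/25) = 144/7.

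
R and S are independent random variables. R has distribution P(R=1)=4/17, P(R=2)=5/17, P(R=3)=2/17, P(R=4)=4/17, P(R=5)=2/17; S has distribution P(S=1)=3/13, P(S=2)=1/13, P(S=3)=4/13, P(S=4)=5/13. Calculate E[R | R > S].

104/27

P(R > S) = 81/221.
Summing R·P(x,y) over outcomes with R > S gives 24/17.
E[R | R > S] = (24/17) / (81/221) = 104/27.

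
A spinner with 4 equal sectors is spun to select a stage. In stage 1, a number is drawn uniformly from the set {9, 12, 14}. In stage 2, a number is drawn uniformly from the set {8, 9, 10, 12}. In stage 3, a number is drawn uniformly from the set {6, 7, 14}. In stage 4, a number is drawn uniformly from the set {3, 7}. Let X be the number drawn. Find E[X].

425/48

E[X | stage 1] = (9+12+14)/3 = 35/3.
E[X | stage 2] = (8+9+10+12)/4 = 39/4.
E[X | stage 3] = (6+7+14)/3 = 9.
E[X | stage 4] = (3+7)/2 = 5.
E[X] = (1/4)·(35/3) + (1/4)·(39/4) + (1/4)·(9) + (1/4)·(5) = 425/48.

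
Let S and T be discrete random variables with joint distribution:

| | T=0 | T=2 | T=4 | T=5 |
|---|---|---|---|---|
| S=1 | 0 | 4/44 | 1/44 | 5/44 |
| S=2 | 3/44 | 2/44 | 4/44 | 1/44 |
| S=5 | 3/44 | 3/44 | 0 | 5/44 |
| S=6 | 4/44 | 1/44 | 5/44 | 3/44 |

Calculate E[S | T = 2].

29/10

P(T = 2) = 5/22.
Σ S·P over the event = 1·(4/44) + 2·(2/44) + 5·(3/44) + 6·(1/44) = 29/44.
E[S | T = 2] = (29/44) / (5/22) = 29/10.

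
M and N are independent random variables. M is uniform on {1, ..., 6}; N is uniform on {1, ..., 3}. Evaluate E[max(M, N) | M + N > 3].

P(M + N > 3) = 5/6.
Summing max(M,N)·P(x,y) over outcomes with M + N > 3 gives 31/9.
E[max(M, N) | M + N > 3] = (31/9) / (5/6) = 62/15.

62/15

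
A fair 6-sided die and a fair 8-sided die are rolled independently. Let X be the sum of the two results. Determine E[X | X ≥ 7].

314/33

P(X ≥ 7) = 11/16.
Σ over the event: 7·1/8 + 8·1/8 + 9·1/8 + 10·5/48 + 11·1/12 + 12·1/16 + 13·1/24 + 14·1/48 = 157/24.
E[X | X ≥ 7] = (157/24) / (11/16) = 314/33.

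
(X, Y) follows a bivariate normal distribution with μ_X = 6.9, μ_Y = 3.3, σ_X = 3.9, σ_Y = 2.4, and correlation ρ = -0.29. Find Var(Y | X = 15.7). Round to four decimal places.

5.2756

Var(Y | X=x) = (1 − ρ²)·σ_Y².
Var(Y | X=15.7) = (2.4)²·(1 − (-0.29)²) = 5.76·0.9159 = 5.2756.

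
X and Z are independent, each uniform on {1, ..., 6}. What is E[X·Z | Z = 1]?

P(Z = 1) = 1/6.
Summing XZ·P(x,y) over outcomes with Z = 1 gives 7/12.
E[X·Z | Z = 1] = (7/12) / (1/6) = 7/2.

7/2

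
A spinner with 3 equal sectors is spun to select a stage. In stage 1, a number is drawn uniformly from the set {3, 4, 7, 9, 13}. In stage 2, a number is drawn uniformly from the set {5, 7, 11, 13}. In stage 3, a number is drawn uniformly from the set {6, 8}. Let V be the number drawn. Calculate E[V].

E[V | stage 1] = (3+4+7+9+13)/5 = 36/5.
E[V | stage 2] = (5+7+11+13)/4 = 9.
E[V | stage 3] = (6+8)/2 = 7.
By the law of total expectation,
E[V] = (1/3)·(36/5) + (1/3)·(9) + (1/3)·(7) = 116/15.

116/15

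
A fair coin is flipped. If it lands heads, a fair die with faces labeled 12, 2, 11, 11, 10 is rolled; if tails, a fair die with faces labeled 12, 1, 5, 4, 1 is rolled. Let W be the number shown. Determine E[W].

E[W | heads] = (12+2+11+11+10)/5 = 46/5.
E[W | tails] = (12+1+5+4+1)/5 = 23/5.
By the law of total expectation,
E[W] = (1/2)·(46/5) + (1/2)·(23/5) = 69/10.

69/10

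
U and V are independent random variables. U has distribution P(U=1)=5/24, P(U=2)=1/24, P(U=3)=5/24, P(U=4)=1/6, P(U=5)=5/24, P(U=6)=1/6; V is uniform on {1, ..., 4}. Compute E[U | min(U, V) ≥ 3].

P(min(U, V) ≥ 3) = 3/8.
Summing U·P(x,y) over outcomes with min(U, V) ≥ 3 gives 5/3.
E[U | min(U, V) ≥ 3] = (5/3) / (3/8) = 40/9.

40/9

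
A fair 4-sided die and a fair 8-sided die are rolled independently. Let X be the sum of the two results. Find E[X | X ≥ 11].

34/3

P(X ≥ 11) = 3/32.
Σ over the event: 11·1/16 + 12·1/32 = 17/16.
E[X | X ≥ 11] = (17/16) / (3/32) = 34/3.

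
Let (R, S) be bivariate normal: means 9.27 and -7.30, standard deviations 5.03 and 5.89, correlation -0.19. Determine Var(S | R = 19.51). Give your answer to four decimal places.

33.4397

The conditional variance in a bivariate normal is σ_S²(1 − ρ²), independent of x.
Var(S | R=19.51) = (5.89)²·(1 − (-0.19)²) = 34.6921·0.9639 = 33.4397.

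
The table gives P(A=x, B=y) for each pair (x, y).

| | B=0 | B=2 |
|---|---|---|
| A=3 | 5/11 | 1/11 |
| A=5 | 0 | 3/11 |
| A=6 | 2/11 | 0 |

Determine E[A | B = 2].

9/2

P(B = 2) = 4/11.
Σ A·P over the event = 3·(1/11) + 5·(3/11) = 18/11.
E[A | B = 2] = (18/11) / (4/11) = 9/2.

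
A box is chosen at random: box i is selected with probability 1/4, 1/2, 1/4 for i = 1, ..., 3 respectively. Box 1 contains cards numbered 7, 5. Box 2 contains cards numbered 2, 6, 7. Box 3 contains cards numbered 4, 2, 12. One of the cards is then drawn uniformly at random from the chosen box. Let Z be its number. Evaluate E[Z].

E[Z | box 1] = (7+5)/2 = 6.
E[Z | box 2] = (2+6+7)/3 = 5.
E[Z | box 3] = (4+2+12)/3 = 6.
E[Z] = (1/4)·(6) + (1/2)·(5) + (1/4)·(6) = 11/2.

11/2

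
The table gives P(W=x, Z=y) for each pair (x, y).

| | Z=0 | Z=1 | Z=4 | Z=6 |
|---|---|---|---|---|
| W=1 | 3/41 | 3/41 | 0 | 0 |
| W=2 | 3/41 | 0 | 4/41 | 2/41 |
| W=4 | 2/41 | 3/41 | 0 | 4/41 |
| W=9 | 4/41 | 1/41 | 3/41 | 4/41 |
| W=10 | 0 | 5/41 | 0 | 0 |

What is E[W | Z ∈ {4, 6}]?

91/17

P(Z ∈ {4, 6}) = 17/41.
Summing W·P(W=x,Z=y) over the conditioning event gives 91/41.
E[W | Z ∈ {4, 6}] = (91/41) / (17/41) = 91/17.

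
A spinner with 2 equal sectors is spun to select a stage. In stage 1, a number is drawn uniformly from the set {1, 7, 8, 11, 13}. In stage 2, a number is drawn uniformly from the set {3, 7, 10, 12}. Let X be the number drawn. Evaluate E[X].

8

E[X | stage 1] = (1+7+8+11+13)/5 = 8.
E[X | stage 2] = (3+7+10+12)/4 = 8.
E[X] = (1/2)·(8) + (1/2)·(8) = 8.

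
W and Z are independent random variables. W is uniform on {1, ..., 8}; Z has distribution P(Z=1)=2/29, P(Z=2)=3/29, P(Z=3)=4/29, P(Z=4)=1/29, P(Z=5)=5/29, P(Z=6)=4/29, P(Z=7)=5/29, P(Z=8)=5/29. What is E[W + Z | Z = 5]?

P(Z = 5) = 5/29.
Summing (W+Z)·P(x,y) over outcomes with Z = 5 gives 95/58.
E[W + Z | Z = 5] = (95/58) / (5/29) = 19/2.

19/2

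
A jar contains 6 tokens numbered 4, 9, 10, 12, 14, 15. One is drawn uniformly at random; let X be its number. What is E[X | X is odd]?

P(X is odd) = 1/3.
Σ over the event: 9·1/6 + 15·1/6 = 4.
E[X | X is odd] = (4) / (1/3) = 12.

12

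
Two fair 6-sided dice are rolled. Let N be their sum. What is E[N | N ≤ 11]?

P(N ≤ 11) = 35/36.
E[N | N ≤ 11] = (20/3) / (35/36) = 48/7.

48/7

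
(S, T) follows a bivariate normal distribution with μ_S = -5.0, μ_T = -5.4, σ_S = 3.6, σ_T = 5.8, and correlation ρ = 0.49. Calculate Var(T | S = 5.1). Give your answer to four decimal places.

25.5630

The conditional variance in a bivariate normal is σ_T²(1 − ρ²), independent of x.
Var(T | S=5.1) = (5.8)²·(1 − (0.49)²) = 33.64·0.7599 = 25.5630.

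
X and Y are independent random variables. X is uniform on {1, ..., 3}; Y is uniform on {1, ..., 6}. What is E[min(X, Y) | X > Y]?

4/3

Outcomes with X > Y: (2,1), (3,1), (3,2), each with probability 1/18.
E[min(X, Y) | X > Y] = (1 + 1 + 2) / 3 = 4/3.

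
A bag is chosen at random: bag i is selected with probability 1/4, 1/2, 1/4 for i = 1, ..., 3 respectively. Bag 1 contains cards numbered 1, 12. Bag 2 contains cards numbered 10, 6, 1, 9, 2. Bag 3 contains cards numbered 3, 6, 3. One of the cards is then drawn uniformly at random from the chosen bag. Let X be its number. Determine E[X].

217/40

E[X | bag 1] = (1+12)/2 = 13/2.
E[X | bag 2] = (10+6+1+9+2)/5 = 28/5.
E[X | bag 3] = (3+6+3)/3 = 4.
E[X] = (1/4)·(13/2) + (1/2)·(28/5) + (1/4)·(4) = 217/40.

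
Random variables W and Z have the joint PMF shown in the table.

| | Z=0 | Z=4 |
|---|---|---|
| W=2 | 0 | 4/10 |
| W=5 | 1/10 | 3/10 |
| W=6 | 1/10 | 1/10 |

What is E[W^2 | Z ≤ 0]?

61/2

P(Z ≤ 0) = 1/5.
Σ W^2·P over the event = 25·(1/10) + 36·(1/10) = 61/10.
E[W^2 | Z ≤ 0] = (61/10) / (1/5) = 61/2.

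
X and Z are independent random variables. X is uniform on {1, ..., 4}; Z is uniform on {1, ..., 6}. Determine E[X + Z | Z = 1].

Outcomes with Z = 1: (1,1), (2,1), (3,1), (4,1), each with probability 1/24.
E[X + Z | Z = 1] = (2 + 3 + 4 + 5) / 4 = 7/2.

7/2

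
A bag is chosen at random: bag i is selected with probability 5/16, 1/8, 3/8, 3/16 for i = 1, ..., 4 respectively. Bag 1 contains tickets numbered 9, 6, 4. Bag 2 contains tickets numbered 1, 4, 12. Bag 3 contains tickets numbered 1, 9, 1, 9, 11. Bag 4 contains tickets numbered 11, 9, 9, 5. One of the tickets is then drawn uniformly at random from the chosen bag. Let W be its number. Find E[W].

E[W | bag 1] = (9+6+4)/3 = 19/3.
E[W | bag 2] = (1+4+12)/3 = 17/3.
E[W | bag 3] = (1+9+1+9+11)/5 = 31/5.
E[W | bag 4] = (11+9+9+5)/4 = 17/2.
E[W] = (5/16)·(19/3) + (1/8)·(17/3) + (3/8)·(31/5) + (3/16)·(17/2) = 1057/160.

1057/160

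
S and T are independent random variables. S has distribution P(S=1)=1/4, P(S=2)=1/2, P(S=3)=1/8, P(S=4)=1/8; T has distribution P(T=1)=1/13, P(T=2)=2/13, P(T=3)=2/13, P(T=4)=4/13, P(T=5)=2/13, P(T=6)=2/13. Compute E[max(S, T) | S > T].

P(S > T) = 3/26.
Summing max(S,T)·P(x,y) over outcomes with S > T gives 37/104.
E[max(S, T) | S > T] = (37/104) / (3/26) = 37/12.

37/12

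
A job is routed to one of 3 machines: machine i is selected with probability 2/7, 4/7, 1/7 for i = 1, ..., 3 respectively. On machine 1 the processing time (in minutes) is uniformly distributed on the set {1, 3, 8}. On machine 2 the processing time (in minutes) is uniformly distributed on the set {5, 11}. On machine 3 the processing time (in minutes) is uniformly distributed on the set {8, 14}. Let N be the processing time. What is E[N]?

51/7

E[N | machine 1] = (1+3+8)/3 = 4.
E[N | machine 2] = (5+11)/2 = 8.
E[N | machine 3] = (8+14)/2 = 11.
By the law of total expectation,
E[N] = (2/7)·(4) + (4/7)·(8) + (1/7)·(11) = 51/7.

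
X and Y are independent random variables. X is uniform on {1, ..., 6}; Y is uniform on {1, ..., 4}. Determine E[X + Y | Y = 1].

Outcomes with Y = 1: (1,1), (2,1), (3,1), (4,1), (5,1), (6,1), each with probability 1/24.
E[X + Y | Y = 1] = (2 + 3 + 4 + 5 + 6 + 7) / 6 = 9/2.

9/2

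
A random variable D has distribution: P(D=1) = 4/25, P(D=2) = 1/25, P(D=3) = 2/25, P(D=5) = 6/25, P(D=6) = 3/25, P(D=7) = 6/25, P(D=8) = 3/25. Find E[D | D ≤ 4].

12/7

P(D ≤ 4) = 7/25.
Σ over the event: 1·4/25 + 2·1/25 + 3·2/25 = 12/25.
E[D | D ≤ 4] = (12/25) / (7/25) = 12/7.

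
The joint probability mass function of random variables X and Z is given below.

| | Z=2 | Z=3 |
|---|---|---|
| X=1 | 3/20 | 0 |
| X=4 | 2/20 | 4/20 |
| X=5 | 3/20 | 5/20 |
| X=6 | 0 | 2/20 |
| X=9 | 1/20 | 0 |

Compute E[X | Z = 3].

53/11

P(Z = 3) = 11/20.
Summing X·P(X=x,Z=y) over the conditioning event gives 53/20.
E[X | Z = 3] = (53/20) / (11/20) = 53/11.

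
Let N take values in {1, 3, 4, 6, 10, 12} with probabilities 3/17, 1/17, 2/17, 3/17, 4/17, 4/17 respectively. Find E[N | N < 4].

3/2

P(N < 4) = 4/17.
Σ over the event: 1·3/17 + 3·1/17 = 6/17.
E[N | N < 4] = (6/17) / (4/17) = 3/2.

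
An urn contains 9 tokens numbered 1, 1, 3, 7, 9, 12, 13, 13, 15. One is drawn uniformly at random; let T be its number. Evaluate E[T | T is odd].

P(T is odd) = 8/9.
Σ over the event: 1·2/9 + 3·1/9 + 7·1/9 + 9·1/9 + 13·2/9 + 15·1/9 = 62/9.
E[T | T is odd] = (62/9) / (8/9) = 31/4.

31/4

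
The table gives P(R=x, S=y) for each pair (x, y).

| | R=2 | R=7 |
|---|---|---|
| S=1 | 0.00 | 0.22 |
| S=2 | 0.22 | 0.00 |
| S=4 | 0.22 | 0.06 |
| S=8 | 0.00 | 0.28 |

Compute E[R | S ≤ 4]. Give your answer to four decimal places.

3.9444

P(S ≤ 4) = 0.72.
Σ R·P over the event = 2·(0.22) + 2·(0.22) + 7·(0.22) + 7·(0.06) = 2.84.
E[R | S ≤ 4] = (2.84) / (0.72) = 3.9444.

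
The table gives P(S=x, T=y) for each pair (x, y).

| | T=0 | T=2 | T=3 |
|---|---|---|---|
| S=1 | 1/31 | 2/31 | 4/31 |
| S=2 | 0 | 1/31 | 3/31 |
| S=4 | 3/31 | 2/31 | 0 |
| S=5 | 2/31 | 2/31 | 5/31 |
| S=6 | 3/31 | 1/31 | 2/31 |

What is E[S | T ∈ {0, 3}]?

P(T ∈ {0, 3}) = 23/31.
Σ S·P over the event = 1·(1/31) + 1·(4/31) + 2·(3/31) + 4·(3/31) + 5·(2/31) + 5·(5/31) + 6·(3/31) + 6·(2/31) = 88/31.
E[S | T ∈ {0, 3}] = (88/31) / (23/31) = 88/23.

88/23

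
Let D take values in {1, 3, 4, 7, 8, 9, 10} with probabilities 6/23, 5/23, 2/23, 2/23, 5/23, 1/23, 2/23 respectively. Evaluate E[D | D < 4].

P(D < 4) = 11/23.
Σ over the event: 1·6/23 + 3·5/23 = 21/23.
E[D | D < 4] = (21/23) / (11/23) = 21/11.

21/11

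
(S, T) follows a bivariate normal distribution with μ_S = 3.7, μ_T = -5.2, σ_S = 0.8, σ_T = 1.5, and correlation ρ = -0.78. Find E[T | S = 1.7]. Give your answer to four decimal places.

E[T | S=x] = μ_T + ρ(σ_T/σ_S)(x − μ_S) for jointly normal variables.
E[T | S=1.7] = -5.2 + (-0.78)·(1.5/0.8)·(1.7 − (3.7)) = -5.2 + (-1.4625)·(-2) = -2.2750.

-2.2750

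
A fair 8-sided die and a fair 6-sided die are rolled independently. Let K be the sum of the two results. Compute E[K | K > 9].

34/3

P(K > 9) = 5/16.
Σ over the event: 10·5/48 + 11·1/12 + 12·1/16 + 13·1/24 + 14·1/48 = 85/24.
E[K | K > 9] = (85/24) / (5/16) = 34/3.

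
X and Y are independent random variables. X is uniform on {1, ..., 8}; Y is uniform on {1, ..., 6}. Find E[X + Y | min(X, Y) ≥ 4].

P(min(X, Y) ≥ 4) = 5/16.
Summing (X+Y)·P(x,y) over outcomes with min(X, Y) ≥ 4 gives 55/16.
E[X + Y | min(X, Y) ≥ 4] = (55/16) / (5/16) = 11.

11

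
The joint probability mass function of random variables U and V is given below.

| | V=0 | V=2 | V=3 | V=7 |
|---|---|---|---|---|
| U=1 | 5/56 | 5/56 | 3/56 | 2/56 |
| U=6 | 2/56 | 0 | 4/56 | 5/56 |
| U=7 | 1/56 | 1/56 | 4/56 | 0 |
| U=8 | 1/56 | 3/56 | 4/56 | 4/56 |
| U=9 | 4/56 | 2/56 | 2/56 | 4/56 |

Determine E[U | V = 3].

105/17

P(V = 3) = 17/56.
Σ U·P over the event = 1·(3/56) + 6·(4/56) + 7·(4/56) + 8·(4/56) + 9·(2/56) = 15/8.
E[U | V = 3] = (15/8) / (17/56) = 105/17.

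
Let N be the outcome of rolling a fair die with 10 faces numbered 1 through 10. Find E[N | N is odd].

Given N is odd, N is equally likely to be any of {1, 3, 5, 7, 9}.
E[N | N is odd] = (1 + 3 + 5 + 7 + 9) / 5 = 5.

5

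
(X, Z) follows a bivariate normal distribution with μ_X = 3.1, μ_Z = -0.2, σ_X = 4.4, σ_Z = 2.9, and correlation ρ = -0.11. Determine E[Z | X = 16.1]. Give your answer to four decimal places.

-1.1425

The regression of Z on X has slope ρ·σ_Z/σ_X and passes through (μ_X, μ_Z).
E[Z | X=16.1] = -0.2 + (-0.11)·(2.9/4.4)·(16.1 − (3.1)) = -0.2 + (-0.0725)·(13) = -1.1425.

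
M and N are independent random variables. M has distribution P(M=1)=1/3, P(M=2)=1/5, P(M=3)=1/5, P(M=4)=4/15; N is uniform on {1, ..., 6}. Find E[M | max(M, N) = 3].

P(max(M, N) = 3) = 17/90.
Summing M·P(x,y) over outcomes with max(M, N) = 3 gives 19/45.
E[M | max(M, N) = 3] = (19/45) / (17/90) = 38/17.

38/17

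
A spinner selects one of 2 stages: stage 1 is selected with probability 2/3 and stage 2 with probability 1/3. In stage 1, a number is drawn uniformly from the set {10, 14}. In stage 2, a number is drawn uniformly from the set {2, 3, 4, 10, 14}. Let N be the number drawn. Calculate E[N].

51/5

E[N | stage 1] = (10+14)/2 = 12.
E[N | stage 2] = (2+3+4+10+14)/5 = 33/5.
By the law of total expectation,
E[N] = (2/3)·(12) + (1/3)·(33/5) = 51/5.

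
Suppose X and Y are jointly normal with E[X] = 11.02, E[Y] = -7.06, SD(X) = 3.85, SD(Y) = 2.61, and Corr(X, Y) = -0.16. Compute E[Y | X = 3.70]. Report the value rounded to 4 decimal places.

-6.2660

E[Y | X=x] = μ_Y + ρ(σ_Y/σ_X)(x − μ_X) for jointly normal variables.
E[Y | X=3.70] = -7.06 + (-0.16)·(2.61/3.85)·(3.70 − (11.02)) = -7.06 + (-0.10847)·(-7.32) = -6.2660.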